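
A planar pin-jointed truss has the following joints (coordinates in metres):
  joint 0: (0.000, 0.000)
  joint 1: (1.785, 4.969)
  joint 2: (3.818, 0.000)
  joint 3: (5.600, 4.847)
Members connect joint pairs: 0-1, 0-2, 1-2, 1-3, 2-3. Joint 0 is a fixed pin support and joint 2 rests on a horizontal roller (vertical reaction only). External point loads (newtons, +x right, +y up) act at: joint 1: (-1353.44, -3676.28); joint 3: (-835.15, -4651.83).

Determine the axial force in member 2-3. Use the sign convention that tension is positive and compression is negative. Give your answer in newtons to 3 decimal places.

N=4 nodes, M=5 members, R=3 reactions → 2N=8, M+R=8
member 0 (0-1): L=5.2799, (cx,cy)=(0.3381,0.9411)
member 1 (0-2): L=3.8180, (cx,cy)=(1.0000,0.0000)
member 2 (1-2): L=5.3688, (cx,cy)=(0.3787,-0.9255)
member 3 (1-3): L=3.8170, (cx,cy)=(0.9995,-0.0320)
member 4 (2-3): L=5.1642, (cx,cy)=(0.3451,0.9386)
solve A·x = −loads:
  F[0-1] = -2771.2215 N (compression)
  F[0-2] = -1251.7078 N (compression)
  F[1-2] = -1184.0652 N (compression)
  F[1-3] = +865.3689 N (tension)
  F[2-3] = -4926.7853 N (compression)
  Rx@0 = +2188.5900 N
  Ry@0 = +2608.0491 N
  Ry@2 = +5720.0609 N

-4926.785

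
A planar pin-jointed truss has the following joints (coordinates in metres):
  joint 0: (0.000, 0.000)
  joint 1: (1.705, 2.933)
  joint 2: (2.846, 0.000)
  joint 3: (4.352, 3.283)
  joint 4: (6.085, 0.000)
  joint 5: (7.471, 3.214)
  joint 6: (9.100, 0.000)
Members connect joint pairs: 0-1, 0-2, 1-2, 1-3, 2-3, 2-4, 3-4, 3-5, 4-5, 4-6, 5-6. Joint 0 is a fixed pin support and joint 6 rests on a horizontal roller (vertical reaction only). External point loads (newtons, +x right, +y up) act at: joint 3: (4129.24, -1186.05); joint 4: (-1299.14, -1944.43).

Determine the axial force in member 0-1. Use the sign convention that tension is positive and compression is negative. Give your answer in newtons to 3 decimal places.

N=7 nodes, M=11 members, R=3 reactions → 2N=14, M+R=14
member 0 (0-1): L=3.3926, (cx,cy)=(0.5026,0.8645)
member 1 (0-2): L=2.8460, (cx,cy)=(1.0000,0.0000)
member 2 (1-2): L=3.1471, (cx,cy)=(0.3626,-0.9320)
member 3 (1-3): L=2.6700, (cx,cy)=(0.9914,0.1311)
member 4 (2-3): L=3.6119, (cx,cy)=(0.4170,0.9089)
member 5 (2-4): L=3.2390, (cx,cy)=(1.0000,0.0000)
member 6 (3-4): L=3.7123, (cx,cy)=(0.4668,-0.8844)
member 7 (3-5): L=3.1198, (cx,cy)=(0.9998,-0.0221)
member 8 (4-5): L=3.5001, (cx,cy)=(0.3960,0.9183)
member 9 (4-6): L=3.0150, (cx,cy)=(1.0000,0.0000)
member 10 (5-6): L=3.6033, (cx,cy)=(0.4521,-0.8920)
solve A·x = −loads:
  F[0-1] = +262.1581 N (tension)
  F[0-2] = +2698.3474 N (tension)
  F[1-2] = -213.5157 N (compression)
  F[1-3] = +210.9840 N (tension)
  F[2-3] = +218.9265 N (tension)
  F[2-4] = +2529.6551 N (tension)
  F[3-4] = -1519.4019 N (compression)
  F[3-5] = -3120.2666 N (compression)
  F[4-5] = +3580.8251 N (tension)
  F[4-6] = +1701.5424 N (tension)
  F[5-6] = -3763.7133 N (compression)
  Rx@0 = -2830.1000 N
  Ry@0 = -226.6454 N
  Ry@6 = +3357.1254 N

262.158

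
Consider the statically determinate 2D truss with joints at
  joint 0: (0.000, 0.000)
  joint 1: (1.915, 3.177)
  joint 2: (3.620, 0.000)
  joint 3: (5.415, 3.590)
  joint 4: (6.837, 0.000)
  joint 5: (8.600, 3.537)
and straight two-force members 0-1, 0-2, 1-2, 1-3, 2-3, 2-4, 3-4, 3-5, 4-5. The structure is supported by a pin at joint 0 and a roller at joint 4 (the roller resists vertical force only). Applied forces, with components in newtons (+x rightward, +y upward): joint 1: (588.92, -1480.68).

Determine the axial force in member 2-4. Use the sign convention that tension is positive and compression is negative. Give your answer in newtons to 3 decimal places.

N=6 nodes, M=9 members, R=3 reactions → 2N=12, M+R=12
member 0 (0-1): L=3.7095, (cx,cy)=(0.5162,0.8564)
member 1 (0-2): L=3.6200, (cx,cy)=(1.0000,0.0000)
member 2 (1-2): L=3.6056, (cx,cy)=(0.4729,-0.8811)
member 3 (1-3): L=3.5243, (cx,cy)=(0.9931,0.1172)
member 4 (2-3): L=4.0137, (cx,cy)=(0.4472,0.8944)
member 5 (2-4): L=3.2170, (cx,cy)=(1.0000,0.0000)
member 6 (3-4): L=3.8614, (cx,cy)=(0.3683,-0.9297)
member 7 (3-5): L=3.1854, (cx,cy)=(0.9999,-0.0166)
member 8 (4-5): L=3.9520, (cx,cy)=(0.4461,0.8950)
solve A·x = −loads:
  F[0-1] = -925.0956 N (compression)
  F[0-2] = +1066.4905 N (tension)
  F[1-2] = -869.0446 N (compression)
  F[1-3] = -660.0887 N (compression)
  F[2-3] = +856.1241 N (tension)
  F[2-4] = +272.6702 N (tension)
  F[3-4] = -740.4225 N (compression)
  F[3-5] = +0.0000 N (tension)
  F[4-5] = -0.0000 N (compression)
  Rx@0 = -588.9200 N
  Ry@0 = +792.2931 N
  Ry@4 = +688.3869 N

272.670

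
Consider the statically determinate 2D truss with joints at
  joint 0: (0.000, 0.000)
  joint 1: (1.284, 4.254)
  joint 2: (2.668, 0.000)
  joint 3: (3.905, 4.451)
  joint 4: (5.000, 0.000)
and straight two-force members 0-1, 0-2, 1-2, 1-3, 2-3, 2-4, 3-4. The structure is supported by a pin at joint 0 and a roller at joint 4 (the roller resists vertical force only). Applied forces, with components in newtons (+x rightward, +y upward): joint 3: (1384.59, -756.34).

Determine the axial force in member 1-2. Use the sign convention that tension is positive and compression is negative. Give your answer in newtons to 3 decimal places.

N=5 nodes, M=7 members, R=3 reactions → 2N=10, M+R=10
member 0 (0-1): L=4.4436, (cx,cy)=(0.2890,0.9573)
member 1 (0-2): L=2.6680, (cx,cy)=(1.0000,0.0000)
member 2 (1-2): L=4.4735, (cx,cy)=(0.3094,-0.9509)
member 3 (1-3): L=2.6284, (cx,cy)=(0.9972,0.0750)
member 4 (2-3): L=4.6197, (cx,cy)=(0.2678,0.9635)
member 5 (2-4): L=2.3320, (cx,cy)=(1.0000,0.0000)
member 6 (3-4): L=4.5837, (cx,cy)=(0.2389,-0.9710)
solve A·x = −loads:
  F[0-1] = +1114.4646 N (tension)
  F[0-2] = +1062.5567 N (tension)
  F[1-2] = -1070.3418 N (compression)
  F[1-3] = +655.0173 N (tension)
  F[2-3] = +1056.4055 N (tension)
  F[2-4] = +448.5450 N (tension)
  F[3-4] = -1877.6268 N (compression)
  Rx@0 = -1384.5900 N
  Ry@0 = -1066.9236 N
  Ry@4 = +1823.2636 N

-1070.342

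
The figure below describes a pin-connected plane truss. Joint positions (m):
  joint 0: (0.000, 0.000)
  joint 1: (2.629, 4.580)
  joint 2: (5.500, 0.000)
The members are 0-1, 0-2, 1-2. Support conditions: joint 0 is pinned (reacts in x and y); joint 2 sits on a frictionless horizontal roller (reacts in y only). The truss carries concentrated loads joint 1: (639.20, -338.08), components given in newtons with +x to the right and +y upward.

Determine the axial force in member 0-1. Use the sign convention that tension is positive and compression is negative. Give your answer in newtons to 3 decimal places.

N=3 nodes, M=3 members, R=3 reactions → 2N=6, M+R=6
member 0 (0-1): L=5.2809, (cx,cy)=(0.4978,0.8673)
member 1 (0-2): L=5.5000, (cx,cy)=(1.0000,0.0000)
member 2 (1-2): L=5.4055, (cx,cy)=(0.5311,-0.8473)
solve A·x = −loads:
  F[0-1] = +410.2526 N (tension)
  F[0-2] = +434.9637 N (tension)
  F[1-2] = -818.9414 N (compression)
  Rx@0 = -639.2000 N
  Ry@0 = -355.8015 N
  Ry@2 = +693.8815 N

410.253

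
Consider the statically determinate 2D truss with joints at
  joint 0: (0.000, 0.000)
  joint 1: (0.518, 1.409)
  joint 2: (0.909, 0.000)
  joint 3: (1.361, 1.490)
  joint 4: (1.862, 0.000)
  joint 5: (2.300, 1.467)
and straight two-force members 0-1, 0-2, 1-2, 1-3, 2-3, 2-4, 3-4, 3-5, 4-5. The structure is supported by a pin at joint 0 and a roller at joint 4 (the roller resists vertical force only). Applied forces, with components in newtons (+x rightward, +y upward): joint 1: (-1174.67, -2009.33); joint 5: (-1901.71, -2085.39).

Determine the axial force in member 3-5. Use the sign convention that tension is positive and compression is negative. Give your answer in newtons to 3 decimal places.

N=6 nodes, M=9 members, R=3 reactions → 2N=12, M+R=12
member 0 (0-1): L=1.5012, (cx,cy)=(0.3451,0.9386)
member 1 (0-2): L=0.9090, (cx,cy)=(1.0000,0.0000)
member 2 (1-2): L=1.4622, (cx,cy)=(0.2674,-0.9636)
member 3 (1-3): L=0.8469, (cx,cy)=(0.9954,0.0956)
member 4 (2-3): L=1.5570, (cx,cy)=(0.2903,0.9569)
member 5 (2-4): L=0.9530, (cx,cy)=(1.0000,0.0000)
member 6 (3-4): L=1.5720, (cx,cy)=(0.3187,-0.9479)
member 7 (3-5): L=0.9393, (cx,cy)=(0.9997,-0.0245)
member 8 (4-5): L=1.5310, (cx,cy)=(0.2861,0.9582)
solve A·x = −loads:
  F[0-1] = -3565.9863 N (compression)
  F[0-2] = -1845.9114 N (compression)
  F[1-2] = +1346.7157 N (tension)
  F[1-3] = -417.8218 N (compression)
  F[2-3] = -1356.0723 N (compression)
  F[2-4] = -1092.1460 N (compression)
  F[3-4] = +1444.0445 N (tension)
  F[3-5] = -1270.1729 N (compression)
  F[4-5] = -2208.8143 N (compression)
  Rx@0 = +3076.3800 N
  Ry@0 = +3346.9695 N
  Ry@4 = +747.7505 N

-1270.173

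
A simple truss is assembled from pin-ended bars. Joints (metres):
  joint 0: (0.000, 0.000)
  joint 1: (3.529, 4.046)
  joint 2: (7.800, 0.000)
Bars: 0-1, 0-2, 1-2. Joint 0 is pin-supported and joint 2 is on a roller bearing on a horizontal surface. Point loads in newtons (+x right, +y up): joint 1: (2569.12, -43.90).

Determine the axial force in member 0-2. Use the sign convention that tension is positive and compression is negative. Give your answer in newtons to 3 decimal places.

N=3 nodes, M=3 members, R=3 reactions → 2N=6, M+R=6
member 0 (0-1): L=5.3688, (cx,cy)=(0.6573,0.7536)
member 1 (0-2): L=7.8000, (cx,cy)=(1.0000,0.0000)
member 2 (1-2): L=5.8832, (cx,cy)=(0.7260,-0.6877)
solve A·x = −loads:
  F[0-1] = +1736.4463 N (tension)
  F[0-2] = +1427.7244 N (tension)
  F[1-2] = -1966.6422 N (compression)
  Rx@0 = -2569.1200 N
  Ry@0 = -1308.6106 N
  Ry@2 = +1352.5106 N

1427.724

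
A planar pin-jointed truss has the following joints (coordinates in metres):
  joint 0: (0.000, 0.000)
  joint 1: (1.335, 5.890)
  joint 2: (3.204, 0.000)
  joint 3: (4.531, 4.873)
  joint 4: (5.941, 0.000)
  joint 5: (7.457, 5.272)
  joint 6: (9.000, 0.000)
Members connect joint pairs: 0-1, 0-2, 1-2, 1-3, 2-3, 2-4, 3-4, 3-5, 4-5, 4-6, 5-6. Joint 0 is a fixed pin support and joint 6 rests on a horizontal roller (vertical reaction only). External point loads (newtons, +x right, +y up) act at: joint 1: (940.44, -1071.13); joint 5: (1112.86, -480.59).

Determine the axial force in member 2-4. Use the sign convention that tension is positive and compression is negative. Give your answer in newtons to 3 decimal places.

1293.486

N=7 nodes, M=11 members, R=3 reactions → 2N=14, M+R=14
member 0 (0-1): L=6.0394, (cx,cy)=(0.2210,0.9753)
member 1 (0-2): L=3.2040, (cx,cy)=(1.0000,0.0000)
member 2 (1-2): L=6.1794, (cx,cy)=(0.3025,-0.9532)
member 3 (1-3): L=3.3539, (cx,cy)=(0.9529,-0.3032)
member 4 (2-3): L=5.0505, (cx,cy)=(0.2627,0.9649)
member 5 (2-4): L=2.7370, (cx,cy)=(1.0000,0.0000)
member 6 (3-4): L=5.0729, (cx,cy)=(0.2779,-0.9606)
member 7 (3-5): L=2.9531, (cx,cy)=(0.9908,0.1351)
member 8 (4-5): L=5.4856, (cx,cy)=(0.2764,0.9611)
member 9 (4-6): L=3.0590, (cx,cy)=(1.0000,0.0000)
member 10 (5-6): L=5.4932, (cx,cy)=(0.2809,-0.9597)
solve A·x = −loads:
  F[0-1] = +279.6315 N (tension)
  F[0-2] = +1991.4879 N (tension)
  F[1-2] = -1241.9560 N (compression)
  F[1-3] = -527.8435 N (compression)
  F[2-3] = +1226.8950 N (tension)
  F[2-4] = +1293.4863 N (tension)
  F[3-4] = -1370.5334 N (compression)
  F[3-5] = +202.1645 N (tension)
  F[4-5] = +1369.8793 N (tension)
  F[4-6] = +533.9723 N (tension)
  F[5-6] = -1900.9699 N (compression)
  Rx@0 = -2053.3000 N
  Ry@0 = -272.7142 N
  Ry@6 = +1824.4342 N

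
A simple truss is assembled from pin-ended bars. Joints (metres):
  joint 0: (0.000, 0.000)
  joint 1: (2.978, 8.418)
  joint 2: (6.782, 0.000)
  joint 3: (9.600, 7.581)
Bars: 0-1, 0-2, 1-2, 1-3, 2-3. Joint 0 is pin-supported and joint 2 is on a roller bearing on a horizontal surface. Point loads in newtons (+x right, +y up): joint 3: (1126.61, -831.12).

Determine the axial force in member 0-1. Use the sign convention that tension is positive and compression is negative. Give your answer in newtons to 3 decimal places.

N=4 nodes, M=5 members, R=3 reactions → 2N=8, M+R=8
member 0 (0-1): L=8.9292, (cx,cy)=(0.3335,0.9427)
member 1 (0-2): L=6.7820, (cx,cy)=(1.0000,0.0000)
member 2 (1-2): L=9.2376, (cx,cy)=(0.4118,-0.9113)
member 3 (1-3): L=6.6747, (cx,cy)=(0.9921,-0.1254)
member 4 (2-3): L=8.0878, (cx,cy)=(0.3484,0.9373)
solve A·x = −loads:
  F[0-1] = +1702.1317 N (tension)
  F[0-2] = +558.9299 N (tension)
  F[1-2] = -1951.0930 N (compression)
  F[1-3] = +1382.0409 N (tension)
  F[2-3] = -701.7899 N (compression)
  Rx@0 = -1126.6100 N
  Ry@0 = -1604.6781 N
  Ry@2 = +2435.7981 N

1702.132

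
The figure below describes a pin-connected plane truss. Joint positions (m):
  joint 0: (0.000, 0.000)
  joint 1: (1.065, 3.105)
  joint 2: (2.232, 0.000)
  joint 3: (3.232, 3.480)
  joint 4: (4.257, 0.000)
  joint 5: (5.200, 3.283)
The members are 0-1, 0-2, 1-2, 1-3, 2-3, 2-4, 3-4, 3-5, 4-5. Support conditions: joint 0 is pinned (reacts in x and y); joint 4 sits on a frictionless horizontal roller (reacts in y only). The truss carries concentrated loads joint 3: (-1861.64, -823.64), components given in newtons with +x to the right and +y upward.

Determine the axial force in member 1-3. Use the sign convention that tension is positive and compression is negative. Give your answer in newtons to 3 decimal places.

N=6 nodes, M=9 members, R=3 reactions → 2N=12, M+R=12
member 0 (0-1): L=3.2826, (cx,cy)=(0.3244,0.9459)
member 1 (0-2): L=2.2320, (cx,cy)=(1.0000,0.0000)
member 2 (1-2): L=3.3171, (cx,cy)=(0.3518,-0.9361)
member 3 (1-3): L=2.1992, (cx,cy)=(0.9854,0.1705)
member 4 (2-3): L=3.6208, (cx,cy)=(0.2762,0.9611)
member 5 (2-4): L=2.0250, (cx,cy)=(1.0000,0.0000)
member 6 (3-4): L=3.6278, (cx,cy)=(0.2825,-0.9593)
member 7 (3-5): L=1.9778, (cx,cy)=(0.9950,-0.0996)
member 8 (4-5): L=3.4157, (cx,cy)=(0.2761,0.9611)
solve A·x = −loads:
  F[0-1] = -1818.5361 N (compression)
  F[0-2] = -1271.6321 N (compression)
  F[1-2] = +1623.0118 N (tension)
  F[1-3] = -1178.2672 N (compression)
  F[2-3] = -1580.7317 N (compression)
  F[2-4] = -264.0624 N (compression)
  F[3-4] = +934.6038 N (tension)
  F[3-5] = +0.0000 N (tension)
  F[4-5] = -0.0000 N (compression)
  Rx@0 = +1861.6400 N
  Ry@0 = +1720.1640 N
  Ry@4 = -896.5240 N

-1178.267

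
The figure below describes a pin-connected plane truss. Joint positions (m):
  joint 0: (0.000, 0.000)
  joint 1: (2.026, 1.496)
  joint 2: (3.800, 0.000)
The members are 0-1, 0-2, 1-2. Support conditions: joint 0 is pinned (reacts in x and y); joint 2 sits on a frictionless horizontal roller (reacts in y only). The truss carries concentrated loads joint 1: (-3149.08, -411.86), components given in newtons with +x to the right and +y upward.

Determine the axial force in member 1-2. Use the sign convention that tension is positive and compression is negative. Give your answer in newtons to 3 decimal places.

1582.457

N=3 nodes, M=3 members, R=3 reactions → 2N=6, M+R=6
member 0 (0-1): L=2.5185, (cx,cy)=(0.8045,0.5940)
member 1 (0-2): L=3.8000, (cx,cy)=(1.0000,0.0000)
member 2 (1-2): L=2.3206, (cx,cy)=(0.7645,-0.6447)
solve A·x = −loads:
  F[0-1] = -2410.7562 N (compression)
  F[0-2] = -1209.7312 N (compression)
  F[1-2] = +1582.4567 N (tension)
  Rx@0 = +3149.0800 N
  Ry@0 = +1432.0167 N
  Ry@2 = -1020.1567 N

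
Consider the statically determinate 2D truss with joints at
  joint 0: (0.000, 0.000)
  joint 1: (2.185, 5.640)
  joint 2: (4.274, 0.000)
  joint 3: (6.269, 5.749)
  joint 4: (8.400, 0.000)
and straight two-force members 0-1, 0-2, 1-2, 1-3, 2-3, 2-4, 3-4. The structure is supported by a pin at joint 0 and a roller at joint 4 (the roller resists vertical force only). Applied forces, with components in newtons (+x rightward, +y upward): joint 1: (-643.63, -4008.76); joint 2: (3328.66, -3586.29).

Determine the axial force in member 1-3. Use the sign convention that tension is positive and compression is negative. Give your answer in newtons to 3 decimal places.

-1764.788

N=5 nodes, M=7 members, R=3 reactions → 2N=10, M+R=10
member 0 (0-1): L=6.0485, (cx,cy)=(0.3612,0.9325)
member 1 (0-2): L=4.2740, (cx,cy)=(1.0000,0.0000)
member 2 (1-2): L=6.0144, (cx,cy)=(0.3473,-0.9377)
member 3 (1-3): L=4.0855, (cx,cy)=(0.9996,0.0267)
member 4 (2-3): L=6.0853, (cx,cy)=(0.3278,0.9447)
member 5 (2-4): L=4.1260, (cx,cy)=(1.0000,0.0000)
member 6 (3-4): L=6.1312, (cx,cy)=(0.3476,-0.9377)
solve A·x = −loads:
  F[0-1] = -5533.3813 N (compression)
  F[0-2] = +4683.9595 N (tension)
  F[1-2] = +1177.1498 N (tension)
  F[1-3] = -1764.7879 N (compression)
  F[2-3] = +2627.6465 N (tension)
  F[2-4] = +902.7158 N (tension)
  F[3-4] = -2597.2650 N (compression)
  Rx@0 = -2685.0300 N
  Ry@0 = +5159.7082 N
  Ry@4 = +2435.3418 N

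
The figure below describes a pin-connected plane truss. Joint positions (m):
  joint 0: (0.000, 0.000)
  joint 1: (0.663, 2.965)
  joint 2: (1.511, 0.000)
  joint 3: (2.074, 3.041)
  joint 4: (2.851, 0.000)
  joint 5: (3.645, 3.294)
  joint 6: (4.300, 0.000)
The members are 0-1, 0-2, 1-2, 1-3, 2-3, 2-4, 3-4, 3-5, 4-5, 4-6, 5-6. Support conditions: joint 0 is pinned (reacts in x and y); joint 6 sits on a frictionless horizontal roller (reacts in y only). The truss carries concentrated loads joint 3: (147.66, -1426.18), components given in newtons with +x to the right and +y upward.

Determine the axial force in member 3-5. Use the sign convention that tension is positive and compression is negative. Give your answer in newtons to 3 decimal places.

N=7 nodes, M=11 members, R=3 reactions → 2N=14, M+R=14
member 0 (0-1): L=3.0382, (cx,cy)=(0.2182,0.9759)
member 1 (0-2): L=1.5110, (cx,cy)=(1.0000,0.0000)
member 2 (1-2): L=3.0839, (cx,cy)=(0.2750,-0.9615)
member 3 (1-3): L=1.4130, (cx,cy)=(0.9986,0.0538)
member 4 (2-3): L=3.0927, (cx,cy)=(0.1820,0.9833)
member 5 (2-4): L=1.3400, (cx,cy)=(1.0000,0.0000)
member 6 (3-4): L=3.1387, (cx,cy)=(0.2476,-0.9689)
member 7 (3-5): L=1.5912, (cx,cy)=(0.9873,0.1590)
member 8 (4-5): L=3.3883, (cx,cy)=(0.2343,0.9722)
member 9 (4-6): L=1.4490, (cx,cy)=(1.0000,0.0000)
member 10 (5-6): L=3.3585, (cx,cy)=(0.1950,-0.9808)
solve A·x = −loads:
  F[0-1] = -649.5241 N (compression)
  F[0-2] = +289.3990 N (tension)
  F[1-2] = +641.4633 N (tension)
  F[1-3] = -318.5885 N (compression)
  F[2-3] = -627.2156 N (compression)
  F[2-4] = +579.9675 N (tension)
  F[3-4] = -878.0349 N (compression)
  F[3-5] = -367.2775 N (compression)
  F[4-5] = +875.0701 N (tension)
  F[4-6] = +157.5479 N (tension)
  F[5-6] = -807.8217 N (compression)
  Rx@0 = -147.6600 N
  Ry@0 = +633.8704 N
  Ry@6 = +792.3096 N

-367.278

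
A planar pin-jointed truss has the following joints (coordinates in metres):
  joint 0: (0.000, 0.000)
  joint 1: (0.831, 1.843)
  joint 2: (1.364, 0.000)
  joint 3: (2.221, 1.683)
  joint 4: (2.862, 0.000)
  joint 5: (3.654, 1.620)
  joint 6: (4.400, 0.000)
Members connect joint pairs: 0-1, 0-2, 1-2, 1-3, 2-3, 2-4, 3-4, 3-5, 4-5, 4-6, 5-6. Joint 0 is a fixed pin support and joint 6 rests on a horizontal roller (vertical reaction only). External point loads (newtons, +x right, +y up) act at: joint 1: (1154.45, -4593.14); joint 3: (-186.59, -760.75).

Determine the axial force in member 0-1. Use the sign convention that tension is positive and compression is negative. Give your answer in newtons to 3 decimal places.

-4048.000

N=7 nodes, M=11 members, R=3 reactions → 2N=14, M+R=14
member 0 (0-1): L=2.0217, (cx,cy)=(0.4110,0.9116)
member 1 (0-2): L=1.3640, (cx,cy)=(1.0000,0.0000)
member 2 (1-2): L=1.9185, (cx,cy)=(0.2778,-0.9606)
member 3 (1-3): L=1.3992, (cx,cy)=(0.9934,-0.1144)
member 4 (2-3): L=1.8886, (cx,cy)=(0.4538,0.8911)
member 5 (2-4): L=1.4980, (cx,cy)=(1.0000,0.0000)
member 6 (3-4): L=1.8009, (cx,cy)=(0.3559,-0.9345)
member 7 (3-5): L=1.4344, (cx,cy)=(0.9990,-0.0439)
member 8 (4-5): L=1.8032, (cx,cy)=(0.4392,0.8984)
member 9 (4-6): L=1.5380, (cx,cy)=(1.0000,0.0000)
member 10 (5-6): L=1.7835, (cx,cy)=(0.4183,-0.9083)
solve A·x = −loads:
  F[0-1] = -4047.9997 N (compression)
  F[0-2] = +2631.7630 N (tension)
  F[1-2] = -622.9491 N (compression)
  F[1-3] = -2662.7539 N (compression)
  F[2-3] = +671.5434 N (tension)
  F[2-4] = +2153.9725 N (tension)
  F[3-4] = -1707.5094 N (compression)
  F[3-5] = -1547.7190 N (compression)
  F[4-5] = +1776.1792 N (tension)
  F[4-6] = +766.1095 N (tension)
  F[5-6] = -1831.5894 N (compression)
  Rx@0 = -967.8600 N
  Ry@0 = +3690.2206 N
  Ry@6 = +1663.6694 N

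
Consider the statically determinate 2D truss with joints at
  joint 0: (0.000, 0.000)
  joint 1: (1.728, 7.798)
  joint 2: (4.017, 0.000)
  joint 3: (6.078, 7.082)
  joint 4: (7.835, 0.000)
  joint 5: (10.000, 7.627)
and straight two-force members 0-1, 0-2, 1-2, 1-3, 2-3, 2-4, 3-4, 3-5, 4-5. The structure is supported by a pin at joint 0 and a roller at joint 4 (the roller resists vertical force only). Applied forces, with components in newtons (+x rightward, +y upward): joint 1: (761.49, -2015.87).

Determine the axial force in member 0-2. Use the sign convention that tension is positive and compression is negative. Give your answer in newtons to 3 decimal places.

941.731

N=6 nodes, M=9 members, R=3 reactions → 2N=12, M+R=12
member 0 (0-1): L=7.9872, (cx,cy)=(0.2163,0.9763)
member 1 (0-2): L=4.0170, (cx,cy)=(1.0000,0.0000)
member 2 (1-2): L=8.1270, (cx,cy)=(0.2817,-0.9595)
member 3 (1-3): L=4.4085, (cx,cy)=(0.9867,-0.1624)
member 4 (2-3): L=7.3758, (cx,cy)=(0.2794,0.9602)
member 5 (2-4): L=3.8180, (cx,cy)=(1.0000,0.0000)
member 6 (3-4): L=7.2967, (cx,cy)=(0.2408,-0.9706)
member 7 (3-5): L=3.9597, (cx,cy)=(0.9905,0.1376)
member 8 (4-5): L=7.9283, (cx,cy)=(0.2731,0.9620)
solve A·x = −loads:
  F[0-1] = -833.1092 N (compression)
  F[0-2] = +941.7308 N (tension)
  F[1-2] = -1147.1031 N (compression)
  F[1-3] = -626.9697 N (compression)
  F[2-3] = +1146.3258 N (tension)
  F[2-4] = +298.3307 N (tension)
  F[3-4] = -1238.9461 N (compression)
  F[3-5] = -0.0000 N (compression)
  F[4-5] = +0.0000 N (tension)
  Rx@0 = -761.4900 N
  Ry@0 = +813.3783 N
  Ry@4 = +1202.4917 N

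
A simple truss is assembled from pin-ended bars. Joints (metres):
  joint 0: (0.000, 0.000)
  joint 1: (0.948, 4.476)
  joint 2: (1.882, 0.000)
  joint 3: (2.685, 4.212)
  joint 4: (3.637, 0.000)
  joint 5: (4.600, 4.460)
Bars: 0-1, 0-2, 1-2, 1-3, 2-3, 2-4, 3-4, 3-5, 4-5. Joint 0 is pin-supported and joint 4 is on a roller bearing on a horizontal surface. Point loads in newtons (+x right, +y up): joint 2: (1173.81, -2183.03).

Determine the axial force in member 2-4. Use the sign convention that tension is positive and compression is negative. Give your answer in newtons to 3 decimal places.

N=6 nodes, M=9 members, R=3 reactions → 2N=12, M+R=12
member 0 (0-1): L=4.5753, (cx,cy)=(0.2072,0.9783)
member 1 (0-2): L=1.8820, (cx,cy)=(1.0000,0.0000)
member 2 (1-2): L=4.5724, (cx,cy)=(0.2043,-0.9789)
member 3 (1-3): L=1.7569, (cx,cy)=(0.9886,-0.1503)
member 4 (2-3): L=4.2879, (cx,cy)=(0.1873,0.9823)
member 5 (2-4): L=1.7550, (cx,cy)=(1.0000,0.0000)
member 6 (3-4): L=4.3182, (cx,cy)=(0.2205,-0.9754)
member 7 (3-5): L=1.9310, (cx,cy)=(0.9917,0.1284)
member 8 (4-5): L=4.5628, (cx,cy)=(0.2111,0.9775)
solve A·x = −loads:
  F[0-1] = -1076.7679 N (compression)
  F[0-2] = +1396.9163 N (tension)
  F[1-2] = +1147.1097 N (tension)
  F[1-3] = -462.6779 N (compression)
  F[2-3] = +1079.2005 N (tension)
  F[2-4] = +255.3199 N (tension)
  F[3-4] = -1158.1239 N (compression)
  F[3-5] = -0.0000 N (compression)
  F[4-5] = +0.0000 N (tension)
  Rx@0 = -1173.8100 N
  Ry@0 = +1053.4005 N
  Ry@4 = +1129.6295 N

255.320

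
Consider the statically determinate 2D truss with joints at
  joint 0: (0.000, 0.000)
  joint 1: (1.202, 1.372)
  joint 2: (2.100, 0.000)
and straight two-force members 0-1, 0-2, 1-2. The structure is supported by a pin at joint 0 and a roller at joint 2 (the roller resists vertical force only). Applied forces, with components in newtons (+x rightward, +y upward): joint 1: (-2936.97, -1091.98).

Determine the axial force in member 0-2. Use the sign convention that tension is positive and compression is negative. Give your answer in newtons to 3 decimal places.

N=3 nodes, M=3 members, R=3 reactions → 2N=6, M+R=6
member 0 (0-1): L=1.8241, (cx,cy)=(0.6590,0.7522)
member 1 (0-2): L=2.1000, (cx,cy)=(1.0000,0.0000)
member 2 (1-2): L=1.6398, (cx,cy)=(0.5476,-0.8367)
solve A·x = −loads:
  F[0-1] = -3171.8560 N (compression)
  F[0-2] = -846.8113 N (compression)
  F[1-2] = +1546.2816 N (tension)
  Rx@0 = +2936.9700 N
  Ry@0 = +2385.7718 N
  Ry@2 = -1293.7918 N

-846.811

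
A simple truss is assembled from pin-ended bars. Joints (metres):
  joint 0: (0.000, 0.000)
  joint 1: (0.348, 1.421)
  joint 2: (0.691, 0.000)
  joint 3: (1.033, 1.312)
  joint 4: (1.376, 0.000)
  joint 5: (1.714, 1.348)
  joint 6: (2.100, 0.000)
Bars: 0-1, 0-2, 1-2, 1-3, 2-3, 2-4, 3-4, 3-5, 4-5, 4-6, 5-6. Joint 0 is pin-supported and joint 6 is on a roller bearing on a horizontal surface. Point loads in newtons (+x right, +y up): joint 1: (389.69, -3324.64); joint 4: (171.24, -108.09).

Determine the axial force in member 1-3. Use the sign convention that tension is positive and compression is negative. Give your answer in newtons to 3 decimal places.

N=7 nodes, M=11 members, R=3 reactions → 2N=14, M+R=14
member 0 (0-1): L=1.4630, (cx,cy)=(0.2379,0.9713)
member 1 (0-2): L=0.6910, (cx,cy)=(1.0000,0.0000)
member 2 (1-2): L=1.4618, (cx,cy)=(0.2346,-0.9721)
member 3 (1-3): L=0.6936, (cx,cy)=(0.9876,-0.1571)
member 4 (2-3): L=1.3558, (cx,cy)=(0.2522,0.9677)
member 5 (2-4): L=0.6850, (cx,cy)=(1.0000,0.0000)
member 6 (3-4): L=1.3561, (cx,cy)=(0.2529,-0.9675)
member 7 (3-5): L=0.6820, (cx,cy)=(0.9986,0.0528)
member 8 (4-5): L=1.3897, (cx,cy)=(0.2432,0.9700)
member 9 (4-6): L=0.7240, (cx,cy)=(1.0000,0.0000)
member 10 (5-6): L=1.4022, (cx,cy)=(0.2753,-0.9614)
solve A·x = −loads:
  F[0-1] = -2622.5489 N (compression)
  F[0-2] = +1184.7524 N (tension)
  F[1-2] = -659.1005 N (compression)
  F[1-3] = -869.6661 N (compression)
  F[2-3] = +662.1096 N (tension)
  F[2-4] = +863.0890 N (tension)
  F[3-4] = -829.8259 N (compression)
  F[3-5] = -482.6323 N (compression)
  F[4-5] = +939.1327 N (tension)
  F[4-6] = +253.5502 N (tension)
  F[5-6] = -921.0422 N (compression)
  Rx@0 = -560.9300 N
  Ry@0 = +2547.2747 N
  Ry@6 = +885.4553 N

-869.666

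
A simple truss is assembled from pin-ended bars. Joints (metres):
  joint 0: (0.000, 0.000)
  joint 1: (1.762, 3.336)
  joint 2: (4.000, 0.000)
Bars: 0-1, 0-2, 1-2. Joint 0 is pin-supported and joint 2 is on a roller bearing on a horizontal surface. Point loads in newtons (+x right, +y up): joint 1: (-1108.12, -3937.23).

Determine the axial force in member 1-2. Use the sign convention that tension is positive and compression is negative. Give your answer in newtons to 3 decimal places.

-975.603

N=3 nodes, M=3 members, R=3 reactions → 2N=6, M+R=6
member 0 (0-1): L=3.7727, (cx,cy)=(0.4670,0.8842)
member 1 (0-2): L=4.0000, (cx,cy)=(1.0000,0.0000)
member 2 (1-2): L=4.0172, (cx,cy)=(0.5571,-0.8304)
solve A·x = −loads:
  F[0-1] = -3536.4340 N (compression)
  F[0-2] = +543.5185 N (tension)
  F[1-2] = -975.6026 N (compression)
  Rx@0 = +1108.1200 N
  Ry@0 = +3127.0523 N
  Ry@2 = +810.1777 N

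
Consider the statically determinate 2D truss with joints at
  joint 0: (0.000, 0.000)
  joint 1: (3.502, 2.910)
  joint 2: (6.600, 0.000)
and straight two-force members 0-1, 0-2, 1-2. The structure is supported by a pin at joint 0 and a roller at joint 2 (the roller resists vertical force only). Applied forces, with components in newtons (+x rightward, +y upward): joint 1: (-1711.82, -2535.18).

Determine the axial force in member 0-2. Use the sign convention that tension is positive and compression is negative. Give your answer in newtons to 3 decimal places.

N=3 nodes, M=3 members, R=3 reactions → 2N=6, M+R=6
member 0 (0-1): L=4.5533, (cx,cy)=(0.7691,0.6391)
member 1 (0-2): L=6.6000, (cx,cy)=(1.0000,0.0000)
member 2 (1-2): L=4.2504, (cx,cy)=(0.7289,-0.6846)
solve A·x = −loads:
  F[0-1] = -3042.9417 N (compression)
  F[0-2] = +628.5692 N (tension)
  F[1-2] = -862.3808 N (compression)
  Rx@0 = +1711.8200 N
  Ry@0 = +1944.7551 N
  Ry@2 = +590.4249 N

628.569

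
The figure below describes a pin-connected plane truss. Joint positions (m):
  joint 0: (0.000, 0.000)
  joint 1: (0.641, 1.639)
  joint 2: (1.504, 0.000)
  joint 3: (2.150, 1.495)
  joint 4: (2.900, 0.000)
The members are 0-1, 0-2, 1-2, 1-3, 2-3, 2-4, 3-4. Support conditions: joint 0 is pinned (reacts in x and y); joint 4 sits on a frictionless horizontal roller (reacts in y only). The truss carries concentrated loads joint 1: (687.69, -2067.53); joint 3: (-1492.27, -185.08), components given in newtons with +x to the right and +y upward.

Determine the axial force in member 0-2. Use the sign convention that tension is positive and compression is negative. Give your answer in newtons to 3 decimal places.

-7.132

N=5 nodes, M=7 members, R=3 reactions → 2N=10, M+R=10
member 0 (0-1): L=1.7599, (cx,cy)=(0.3642,0.9313)
member 1 (0-2): L=1.5040, (cx,cy)=(1.0000,0.0000)
member 2 (1-2): L=1.8523, (cx,cy)=(0.4659,-0.8848)
member 3 (1-3): L=1.5159, (cx,cy)=(0.9955,-0.0950)
member 4 (2-3): L=1.6286, (cx,cy)=(0.3967,0.9180)
member 5 (2-4): L=1.3960, (cx,cy)=(1.0000,0.0000)
member 6 (3-4): L=1.6726, (cx,cy)=(0.4484,-0.8938)
solve A·x = −loads:
  F[0-1] = -2189.4192 N (compression)
  F[0-2] = -7.1324 N (compression)
  F[1-2] = +134.7259 N (tension)
  F[1-3] = -1554.9387 N (compression)
  F[2-3] = -129.8636 N (compression)
  F[2-4] = +107.1484 N (tension)
  F[3-4] = -238.9523 N (compression)
  Rx@0 = +804.5800 N
  Ry@0 = +2039.0276 N
  Ry@4 = +213.5824 N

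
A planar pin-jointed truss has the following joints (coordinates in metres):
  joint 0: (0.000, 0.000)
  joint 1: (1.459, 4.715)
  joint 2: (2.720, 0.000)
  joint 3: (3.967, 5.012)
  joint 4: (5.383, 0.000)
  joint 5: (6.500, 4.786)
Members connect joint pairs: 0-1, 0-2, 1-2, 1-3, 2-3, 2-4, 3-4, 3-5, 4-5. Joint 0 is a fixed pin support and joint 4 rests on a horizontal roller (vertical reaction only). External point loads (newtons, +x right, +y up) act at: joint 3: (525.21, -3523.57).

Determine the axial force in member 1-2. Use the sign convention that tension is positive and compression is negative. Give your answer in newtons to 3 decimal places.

423.240

N=6 nodes, M=9 members, R=3 reactions → 2N=12, M+R=12
member 0 (0-1): L=4.9356, (cx,cy)=(0.2956,0.9553)
member 1 (0-2): L=2.7200, (cx,cy)=(1.0000,0.0000)
member 2 (1-2): L=4.8807, (cx,cy)=(0.2584,-0.9660)
member 3 (1-3): L=2.5255, (cx,cy)=(0.9931,0.1176)
member 4 (2-3): L=5.1648, (cx,cy)=(0.2414,0.9704)
member 5 (2-4): L=2.6630, (cx,cy)=(1.0000,0.0000)
member 6 (3-4): L=5.2082, (cx,cy)=(0.2719,-0.9623)
member 7 (3-5): L=2.5431, (cx,cy)=(0.9960,-0.0889)
member 8 (4-5): L=4.9146, (cx,cy)=(0.2273,0.9738)
solve A·x = −loads:
  F[0-1] = -458.3481 N (compression)
  F[0-2] = +660.7018 N (tension)
  F[1-2] = +423.2397 N (tension)
  F[1-3] = -246.5525 N (compression)
  F[2-3] = -421.3348 N (compression)
  F[2-4] = +871.7796 N (tension)
  F[3-4] = -3206.4904 N (compression)
  F[3-5] = -0.0000 N (compression)
  F[4-5] = +0.0000 N (tension)
  Rx@0 = -525.2100 N
  Ry@0 = +437.8641 N
  Ry@4 = +3085.7059 N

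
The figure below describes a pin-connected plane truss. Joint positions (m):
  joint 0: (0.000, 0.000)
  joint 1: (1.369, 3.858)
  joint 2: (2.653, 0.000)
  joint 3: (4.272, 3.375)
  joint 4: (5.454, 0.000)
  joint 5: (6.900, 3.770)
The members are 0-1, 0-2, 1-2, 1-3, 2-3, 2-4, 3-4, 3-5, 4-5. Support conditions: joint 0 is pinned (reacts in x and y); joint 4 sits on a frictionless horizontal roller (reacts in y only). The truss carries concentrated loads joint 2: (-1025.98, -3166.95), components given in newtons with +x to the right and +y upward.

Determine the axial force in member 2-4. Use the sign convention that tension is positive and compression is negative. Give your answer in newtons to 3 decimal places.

539.519

N=6 nodes, M=9 members, R=3 reactions → 2N=12, M+R=12
member 0 (0-1): L=4.0937, (cx,cy)=(0.3344,0.9424)
member 1 (0-2): L=2.6530, (cx,cy)=(1.0000,0.0000)
member 2 (1-2): L=4.0661, (cx,cy)=(0.3158,-0.9488)
member 3 (1-3): L=2.9429, (cx,cy)=(0.9864,-0.1641)
member 4 (2-3): L=3.7432, (cx,cy)=(0.4325,0.9016)
member 5 (2-4): L=2.8010, (cx,cy)=(1.0000,0.0000)
member 6 (3-4): L=3.5760, (cx,cy)=(0.3305,-0.9438)
member 7 (3-5): L=2.6575, (cx,cy)=(0.9889,0.1486)
member 8 (4-5): L=4.0378, (cx,cy)=(0.3581,0.9337)
solve A·x = −loads:
  F[0-1] = -1725.8071 N (compression)
  F[0-2] = -448.8410 N (compression)
  F[1-2] = +1921.7746 N (tension)
  F[1-3] = -1200.2827 N (compression)
  F[2-3] = +1490.0960 N (tension)
  F[2-4] = +539.5193 N (tension)
  F[3-4] = -1632.2497 N (compression)
  F[3-5] = -0.0000 N (tension)
  F[4-5] = -0.0000 N (tension)
  Rx@0 = +1025.9800 N
  Ry@0 = +1626.4443 N
  Ry@4 = +1540.5057 N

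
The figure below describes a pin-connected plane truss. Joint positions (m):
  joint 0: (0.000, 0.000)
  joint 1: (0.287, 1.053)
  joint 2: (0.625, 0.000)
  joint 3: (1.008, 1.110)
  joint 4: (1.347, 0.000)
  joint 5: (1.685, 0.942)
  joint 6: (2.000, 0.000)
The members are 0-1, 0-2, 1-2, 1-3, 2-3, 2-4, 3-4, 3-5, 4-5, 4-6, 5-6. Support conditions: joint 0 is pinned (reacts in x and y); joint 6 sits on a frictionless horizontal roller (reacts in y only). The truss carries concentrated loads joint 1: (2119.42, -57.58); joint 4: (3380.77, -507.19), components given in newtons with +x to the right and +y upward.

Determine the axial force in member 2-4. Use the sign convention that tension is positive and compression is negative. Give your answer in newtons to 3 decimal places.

N=7 nodes, M=11 members, R=3 reactions → 2N=14, M+R=14
member 0 (0-1): L=1.0914, (cx,cy)=(0.2630,0.9648)
member 1 (0-2): L=0.6250, (cx,cy)=(1.0000,0.0000)
member 2 (1-2): L=1.1059, (cx,cy)=(0.3056,-0.9522)
member 3 (1-3): L=0.7232, (cx,cy)=(0.9969,0.0788)
member 4 (2-3): L=1.1742, (cx,cy)=(0.3262,0.9453)
member 5 (2-4): L=0.7220, (cx,cy)=(1.0000,0.0000)
member 6 (3-4): L=1.1606, (cx,cy)=(0.2921,-0.9564)
member 7 (3-5): L=0.6975, (cx,cy)=(0.9706,-0.2408)
member 8 (4-5): L=1.0008, (cx,cy)=(0.3377,0.9412)
member 9 (4-6): L=0.6530, (cx,cy)=(1.0000,0.0000)
member 10 (5-6): L=0.9933, (cx,cy)=(0.3171,-0.9484)
solve A·x = −loads:
  F[0-1] = +933.8248 N (tension)
  F[0-2] = +5254.6292 N (tension)
  F[1-2] = -1133.5314 N (compression)
  F[1-3] = -1532.1853 N (compression)
  F[2-3] = +1141.7347 N (tension)
  F[2-4] = +4535.7849 N (tension)
  F[3-4] = -760.1671 N (compression)
  F[3-5] = -961.2773 N (compression)
  F[4-5] = +1311.2520 N (tension)
  F[4-6] = +490.1326 N (tension)
  F[5-6] = -1545.5076 N (compression)
  Rx@0 = -5500.1900 N
  Ry@0 = -900.9598 N
  Ry@6 = +1465.7298 N

4535.785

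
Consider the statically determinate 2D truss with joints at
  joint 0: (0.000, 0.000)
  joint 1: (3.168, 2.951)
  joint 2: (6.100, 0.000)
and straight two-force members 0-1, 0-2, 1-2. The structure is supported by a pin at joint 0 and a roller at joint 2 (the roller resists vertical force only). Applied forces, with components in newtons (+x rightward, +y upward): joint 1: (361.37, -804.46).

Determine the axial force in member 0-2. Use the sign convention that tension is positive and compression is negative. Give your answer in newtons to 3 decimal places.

588.796

N=3 nodes, M=3 members, R=3 reactions → 2N=6, M+R=6
member 0 (0-1): L=4.3295, (cx,cy)=(0.7317,0.6816)
member 1 (0-2): L=6.1000, (cx,cy)=(1.0000,0.0000)
member 2 (1-2): L=4.1599, (cx,cy)=(0.7048,-0.7094)
solve A·x = −loads:
  F[0-1] = -310.8092 N (compression)
  F[0-2] = +588.7963 N (tension)
  F[1-2] = -835.3861 N (compression)
  Rx@0 = -361.3700 N
  Ry@0 = +211.8482 N
  Ry@2 = +592.6118 N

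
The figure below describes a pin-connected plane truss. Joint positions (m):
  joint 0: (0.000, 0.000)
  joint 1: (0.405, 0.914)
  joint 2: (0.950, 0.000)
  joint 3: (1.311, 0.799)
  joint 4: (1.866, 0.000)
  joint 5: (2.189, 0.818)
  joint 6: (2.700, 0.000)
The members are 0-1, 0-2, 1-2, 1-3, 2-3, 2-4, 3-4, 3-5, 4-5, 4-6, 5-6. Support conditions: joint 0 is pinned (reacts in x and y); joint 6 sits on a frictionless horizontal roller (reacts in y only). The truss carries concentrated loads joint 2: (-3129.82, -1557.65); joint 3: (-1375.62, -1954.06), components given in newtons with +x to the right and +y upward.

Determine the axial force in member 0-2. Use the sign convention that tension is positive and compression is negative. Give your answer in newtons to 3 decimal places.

-3432.268

N=7 nodes, M=11 members, R=3 reactions → 2N=14, M+R=14
member 0 (0-1): L=0.9997, (cx,cy)=(0.4051,0.9143)
member 1 (0-2): L=0.9500, (cx,cy)=(1.0000,0.0000)
member 2 (1-2): L=1.0642, (cx,cy)=(0.5121,-0.8589)
member 3 (1-3): L=0.9133, (cx,cy)=(0.9920,-0.1259)
member 4 (2-3): L=0.8768, (cx,cy)=(0.4117,0.9113)
member 5 (2-4): L=0.9160, (cx,cy)=(1.0000,0.0000)
member 6 (3-4): L=0.9728, (cx,cy)=(0.5705,-0.8213)
member 7 (3-5): L=0.8782, (cx,cy)=(0.9998,0.0216)
member 8 (4-5): L=0.8795, (cx,cy)=(0.3673,0.9301)
member 9 (4-6): L=0.8340, (cx,cy)=(1.0000,0.0000)
member 10 (5-6): L=0.9645, (cx,cy)=(0.5298,-0.8481)
solve A·x = −loads:
  F[0-1] = -2649.0412 N (compression)
  F[0-2] = -3432.2676 N (compression)
  F[1-2] = +3222.2827 N (tension)
  F[1-3] = -2745.2988 N (compression)
  F[2-3] = -1327.7342 N (compression)
  F[2-4] = +1894.5075 N (tension)
  F[3-4] = -1356.4258 N (compression)
  F[3-5] = -1120.9397 N (compression)
  F[4-5] = +1197.7416 N (tension)
  F[4-6] = +680.7826 N (tension)
  F[5-6] = -1284.9500 N (compression)
  Rx@0 = +4505.4400 N
  Ry@0 = +2421.9249 N
  Ry@6 = +1089.7851 N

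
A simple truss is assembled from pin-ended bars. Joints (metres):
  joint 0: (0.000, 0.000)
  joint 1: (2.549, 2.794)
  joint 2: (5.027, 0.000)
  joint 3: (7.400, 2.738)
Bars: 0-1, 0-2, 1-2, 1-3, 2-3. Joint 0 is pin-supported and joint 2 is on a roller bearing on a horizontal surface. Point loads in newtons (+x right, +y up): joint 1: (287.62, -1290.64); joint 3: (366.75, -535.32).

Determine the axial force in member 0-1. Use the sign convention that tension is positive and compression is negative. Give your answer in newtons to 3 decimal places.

-32.345

N=4 nodes, M=5 members, R=3 reactions → 2N=8, M+R=8
member 0 (0-1): L=3.7820, (cx,cy)=(0.6740,0.7388)
member 1 (0-2): L=5.0270, (cx,cy)=(1.0000,0.0000)
member 2 (1-2): L=3.7346, (cx,cy)=(0.6635,-0.7481)
member 3 (1-3): L=4.8513, (cx,cy)=(0.9999,-0.0115)
member 4 (2-3): L=3.6232, (cx,cy)=(0.6549,0.7557)
solve A·x = −loads:
  F[0-1] = -32.3449 N (compression)
  F[0-2] = +676.1696 N (tension)
  F[1-2] = -1705.8665 N (compression)
  F[1-3] = +822.5329 N (tension)
  F[2-3] = -695.8307 N (compression)
  Rx@0 = -654.3700 N
  Ry@0 = +23.8949 N
  Ry@2 = +1802.0651 N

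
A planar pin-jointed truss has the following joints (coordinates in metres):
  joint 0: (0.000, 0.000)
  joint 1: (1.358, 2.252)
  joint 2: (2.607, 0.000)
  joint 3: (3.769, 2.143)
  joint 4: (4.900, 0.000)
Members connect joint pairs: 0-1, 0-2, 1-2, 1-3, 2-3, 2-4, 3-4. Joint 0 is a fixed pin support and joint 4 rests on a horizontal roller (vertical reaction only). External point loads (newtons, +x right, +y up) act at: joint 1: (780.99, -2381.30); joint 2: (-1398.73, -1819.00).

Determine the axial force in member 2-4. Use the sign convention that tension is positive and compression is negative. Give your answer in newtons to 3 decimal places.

1048.499

N=5 nodes, M=7 members, R=3 reactions → 2N=10, M+R=10
member 0 (0-1): L=2.6298, (cx,cy)=(0.5164,0.8564)
member 1 (0-2): L=2.6070, (cx,cy)=(1.0000,0.0000)
member 2 (1-2): L=2.5752, (cx,cy)=(0.4850,-0.8745)
member 3 (1-3): L=2.4135, (cx,cy)=(0.9990,-0.0452)
member 4 (2-3): L=2.4378, (cx,cy)=(0.4767,0.8791)
member 5 (2-4): L=2.2930, (cx,cy)=(1.0000,0.0000)
member 6 (3-4): L=2.4231, (cx,cy)=(0.4667,-0.8844)
solve A·x = −loads:
  F[0-1] = -2584.9486 N (compression)
  F[0-2] = +717.1166 N (tension)
  F[1-2] = -84.4766 N (compression)
  F[1-3] = -2076.9934 N (compression)
  F[2-3] = +2153.2352 N (tension)
  F[2-4] = +1048.4994 N (tension)
  F[3-4] = -2246.3849 N (compression)
  Rx@0 = +617.7400 N
  Ry@0 = +2213.6208 N
  Ry@4 = +1986.6792 N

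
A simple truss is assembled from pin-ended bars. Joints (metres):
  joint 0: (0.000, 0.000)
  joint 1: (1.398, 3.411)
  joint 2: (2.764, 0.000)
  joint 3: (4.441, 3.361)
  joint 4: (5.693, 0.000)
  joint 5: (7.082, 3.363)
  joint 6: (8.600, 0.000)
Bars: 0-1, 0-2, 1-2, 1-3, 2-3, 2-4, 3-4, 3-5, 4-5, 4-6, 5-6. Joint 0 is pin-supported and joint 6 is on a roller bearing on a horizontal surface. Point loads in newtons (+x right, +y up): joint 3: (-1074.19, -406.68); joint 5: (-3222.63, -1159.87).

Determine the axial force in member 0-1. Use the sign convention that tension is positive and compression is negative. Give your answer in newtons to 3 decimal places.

N=7 nodes, M=11 members, R=3 reactions → 2N=14, M+R=14
member 0 (0-1): L=3.6864, (cx,cy)=(0.3792,0.9253)
member 1 (0-2): L=2.7640, (cx,cy)=(1.0000,0.0000)
member 2 (1-2): L=3.6744, (cx,cy)=(0.3718,-0.9283)
member 3 (1-3): L=3.0434, (cx,cy)=(0.9999,-0.0164)
member 4 (2-3): L=3.7561, (cx,cy)=(0.4465,0.8948)
member 5 (2-4): L=2.9290, (cx,cy)=(1.0000,0.0000)
member 6 (3-4): L=3.5866, (cx,cy)=(0.3491,-0.9371)
member 7 (3-5): L=2.6410, (cx,cy)=(1.0000,0.0008)
member 8 (4-5): L=3.6386, (cx,cy)=(0.3817,0.9243)
member 9 (4-6): L=2.9070, (cx,cy)=(1.0000,0.0000)
member 10 (5-6): L=3.6897, (cx,cy)=(0.4114,-0.9114)
solve A·x = −loads:
  F[0-1] = -2249.4418 N (compression)
  F[0-2] = -3443.7533 N (compression)
  F[1-2] = +2272.1597 N (tension)
  F[1-3] = -1698.0077 N (compression)
  F[2-3] = -2357.2943 N (compression)
  F[2-4] = -1546.5850 N (compression)
  F[3-4] = +1785.2928 N (tension)
  F[3-5] = -2299.2475 N (compression)
  F[4-5] = -1810.0689 N (compression)
  F[4-6] = -232.3987 N (compression)
  F[5-6] = +564.8801 N (tension)
  Rx@0 = +4296.8200 N
  Ry@0 = +2081.4095 N
  Ry@6 = -514.8595 N

-2249.442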